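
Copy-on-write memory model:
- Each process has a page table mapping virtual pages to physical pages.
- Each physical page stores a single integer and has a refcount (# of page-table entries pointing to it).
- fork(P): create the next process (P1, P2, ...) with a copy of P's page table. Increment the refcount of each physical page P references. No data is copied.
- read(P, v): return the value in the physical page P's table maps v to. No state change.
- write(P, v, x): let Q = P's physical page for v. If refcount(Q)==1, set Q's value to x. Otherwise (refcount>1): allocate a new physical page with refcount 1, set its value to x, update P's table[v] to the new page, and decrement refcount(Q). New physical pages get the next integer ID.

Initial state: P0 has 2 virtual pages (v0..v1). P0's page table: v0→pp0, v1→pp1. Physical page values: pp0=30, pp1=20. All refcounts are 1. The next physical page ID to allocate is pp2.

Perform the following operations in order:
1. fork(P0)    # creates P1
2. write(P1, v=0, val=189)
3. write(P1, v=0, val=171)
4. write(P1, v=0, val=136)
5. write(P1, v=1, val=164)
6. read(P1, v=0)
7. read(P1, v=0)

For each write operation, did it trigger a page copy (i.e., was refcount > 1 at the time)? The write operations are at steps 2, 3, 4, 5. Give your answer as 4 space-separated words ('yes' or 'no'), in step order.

Op 1: fork(P0) -> P1. 2 ppages; refcounts: pp0:2 pp1:2
Op 2: write(P1, v0, 189). refcount(pp0)=2>1 -> COPY to pp2. 3 ppages; refcounts: pp0:1 pp1:2 pp2:1
Op 3: write(P1, v0, 171). refcount(pp2)=1 -> write in place. 3 ppages; refcounts: pp0:1 pp1:2 pp2:1
Op 4: write(P1, v0, 136). refcount(pp2)=1 -> write in place. 3 ppages; refcounts: pp0:1 pp1:2 pp2:1
Op 5: write(P1, v1, 164). refcount(pp1)=2>1 -> COPY to pp3. 4 ppages; refcounts: pp0:1 pp1:1 pp2:1 pp3:1
Op 6: read(P1, v0) -> 136. No state change.
Op 7: read(P1, v0) -> 136. No state change.

yes no no yes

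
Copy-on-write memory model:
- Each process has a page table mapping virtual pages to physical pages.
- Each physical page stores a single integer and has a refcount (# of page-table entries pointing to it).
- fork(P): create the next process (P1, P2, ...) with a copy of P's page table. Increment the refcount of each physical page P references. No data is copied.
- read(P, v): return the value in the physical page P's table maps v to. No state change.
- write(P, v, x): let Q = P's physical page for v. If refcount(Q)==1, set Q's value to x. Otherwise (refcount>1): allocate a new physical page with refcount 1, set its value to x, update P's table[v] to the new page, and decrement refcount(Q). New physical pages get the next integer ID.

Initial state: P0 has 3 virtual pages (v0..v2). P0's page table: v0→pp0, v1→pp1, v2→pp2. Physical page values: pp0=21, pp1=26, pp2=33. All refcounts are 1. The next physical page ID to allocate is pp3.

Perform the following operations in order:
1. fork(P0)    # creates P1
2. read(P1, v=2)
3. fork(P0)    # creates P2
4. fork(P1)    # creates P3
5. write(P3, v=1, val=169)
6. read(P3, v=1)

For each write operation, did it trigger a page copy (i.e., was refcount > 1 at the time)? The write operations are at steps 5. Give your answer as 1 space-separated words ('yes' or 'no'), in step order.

Op 1: fork(P0) -> P1. 3 ppages; refcounts: pp0:2 pp1:2 pp2:2
Op 2: read(P1, v2) -> 33. No state change.
Op 3: fork(P0) -> P2. 3 ppages; refcounts: pp0:3 pp1:3 pp2:3
Op 4: fork(P1) -> P3. 3 ppages; refcounts: pp0:4 pp1:4 pp2:4
Op 5: write(P3, v1, 169). refcount(pp1)=4>1 -> COPY to pp3. 4 ppages; refcounts: pp0:4 pp1:3 pp2:4 pp3:1
Op 6: read(P3, v1) -> 169. No state change.

yes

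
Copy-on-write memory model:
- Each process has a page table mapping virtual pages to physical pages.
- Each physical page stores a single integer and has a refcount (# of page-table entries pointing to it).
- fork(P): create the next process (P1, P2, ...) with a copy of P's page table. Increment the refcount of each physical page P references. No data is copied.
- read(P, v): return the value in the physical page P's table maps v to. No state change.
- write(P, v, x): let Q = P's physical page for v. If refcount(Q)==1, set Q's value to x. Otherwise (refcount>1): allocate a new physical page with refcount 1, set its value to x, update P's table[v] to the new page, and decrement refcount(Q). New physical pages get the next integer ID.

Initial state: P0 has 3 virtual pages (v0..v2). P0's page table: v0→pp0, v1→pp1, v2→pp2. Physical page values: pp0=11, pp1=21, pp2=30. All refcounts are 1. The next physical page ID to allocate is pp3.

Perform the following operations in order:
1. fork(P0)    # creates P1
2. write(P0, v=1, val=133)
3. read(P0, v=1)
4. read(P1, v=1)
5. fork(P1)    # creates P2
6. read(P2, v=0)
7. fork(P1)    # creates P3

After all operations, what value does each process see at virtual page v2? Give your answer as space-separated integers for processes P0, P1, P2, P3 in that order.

Op 1: fork(P0) -> P1. 3 ppages; refcounts: pp0:2 pp1:2 pp2:2
Op 2: write(P0, v1, 133). refcount(pp1)=2>1 -> COPY to pp3. 4 ppages; refcounts: pp0:2 pp1:1 pp2:2 pp3:1
Op 3: read(P0, v1) -> 133. No state change.
Op 4: read(P1, v1) -> 21. No state change.
Op 5: fork(P1) -> P2. 4 ppages; refcounts: pp0:3 pp1:2 pp2:3 pp3:1
Op 6: read(P2, v0) -> 11. No state change.
Op 7: fork(P1) -> P3. 4 ppages; refcounts: pp0:4 pp1:3 pp2:4 pp3:1
P0: v2 -> pp2 = 30
P1: v2 -> pp2 = 30
P2: v2 -> pp2 = 30
P3: v2 -> pp2 = 30

Answer: 30 30 30 30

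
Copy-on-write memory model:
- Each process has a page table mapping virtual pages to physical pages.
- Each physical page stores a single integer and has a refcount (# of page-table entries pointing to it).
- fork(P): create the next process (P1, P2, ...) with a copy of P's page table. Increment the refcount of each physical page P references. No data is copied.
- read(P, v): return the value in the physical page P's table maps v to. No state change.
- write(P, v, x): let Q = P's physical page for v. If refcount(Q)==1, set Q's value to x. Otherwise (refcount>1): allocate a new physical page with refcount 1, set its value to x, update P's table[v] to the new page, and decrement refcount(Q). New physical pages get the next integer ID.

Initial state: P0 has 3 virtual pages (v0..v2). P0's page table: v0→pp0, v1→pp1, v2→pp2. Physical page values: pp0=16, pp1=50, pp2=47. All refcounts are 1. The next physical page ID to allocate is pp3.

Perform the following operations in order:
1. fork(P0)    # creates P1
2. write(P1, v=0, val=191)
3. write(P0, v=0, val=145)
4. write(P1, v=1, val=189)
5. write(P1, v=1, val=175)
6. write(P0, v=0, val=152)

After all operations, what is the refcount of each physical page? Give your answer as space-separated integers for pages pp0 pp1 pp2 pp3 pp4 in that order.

Op 1: fork(P0) -> P1. 3 ppages; refcounts: pp0:2 pp1:2 pp2:2
Op 2: write(P1, v0, 191). refcount(pp0)=2>1 -> COPY to pp3. 4 ppages; refcounts: pp0:1 pp1:2 pp2:2 pp3:1
Op 3: write(P0, v0, 145). refcount(pp0)=1 -> write in place. 4 ppages; refcounts: pp0:1 pp1:2 pp2:2 pp3:1
Op 4: write(P1, v1, 189). refcount(pp1)=2>1 -> COPY to pp4. 5 ppages; refcounts: pp0:1 pp1:1 pp2:2 pp3:1 pp4:1
Op 5: write(P1, v1, 175). refcount(pp4)=1 -> write in place. 5 ppages; refcounts: pp0:1 pp1:1 pp2:2 pp3:1 pp4:1
Op 6: write(P0, v0, 152). refcount(pp0)=1 -> write in place. 5 ppages; refcounts: pp0:1 pp1:1 pp2:2 pp3:1 pp4:1

Answer: 1 1 2 1 1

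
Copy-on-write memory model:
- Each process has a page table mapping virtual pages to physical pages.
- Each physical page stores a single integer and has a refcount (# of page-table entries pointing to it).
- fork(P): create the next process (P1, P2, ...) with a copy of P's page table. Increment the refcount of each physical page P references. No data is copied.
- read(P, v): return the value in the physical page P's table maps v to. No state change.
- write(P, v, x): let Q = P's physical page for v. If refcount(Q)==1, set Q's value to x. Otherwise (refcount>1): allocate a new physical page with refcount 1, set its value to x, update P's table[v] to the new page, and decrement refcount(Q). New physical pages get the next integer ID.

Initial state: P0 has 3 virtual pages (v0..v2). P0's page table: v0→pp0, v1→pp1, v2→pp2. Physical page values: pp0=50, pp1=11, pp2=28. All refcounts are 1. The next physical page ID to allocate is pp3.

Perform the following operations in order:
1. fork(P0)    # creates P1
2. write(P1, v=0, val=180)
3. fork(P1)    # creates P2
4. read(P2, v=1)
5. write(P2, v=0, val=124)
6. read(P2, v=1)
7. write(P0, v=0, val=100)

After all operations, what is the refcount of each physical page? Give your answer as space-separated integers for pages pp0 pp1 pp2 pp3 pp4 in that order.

Answer: 1 3 3 1 1

Derivation:
Op 1: fork(P0) -> P1. 3 ppages; refcounts: pp0:2 pp1:2 pp2:2
Op 2: write(P1, v0, 180). refcount(pp0)=2>1 -> COPY to pp3. 4 ppages; refcounts: pp0:1 pp1:2 pp2:2 pp3:1
Op 3: fork(P1) -> P2. 4 ppages; refcounts: pp0:1 pp1:3 pp2:3 pp3:2
Op 4: read(P2, v1) -> 11. No state change.
Op 5: write(P2, v0, 124). refcount(pp3)=2>1 -> COPY to pp4. 5 ppages; refcounts: pp0:1 pp1:3 pp2:3 pp3:1 pp4:1
Op 6: read(P2, v1) -> 11. No state change.
Op 7: write(P0, v0, 100). refcount(pp0)=1 -> write in place. 5 ppages; refcounts: pp0:1 pp1:3 pp2:3 pp3:1 pp4:1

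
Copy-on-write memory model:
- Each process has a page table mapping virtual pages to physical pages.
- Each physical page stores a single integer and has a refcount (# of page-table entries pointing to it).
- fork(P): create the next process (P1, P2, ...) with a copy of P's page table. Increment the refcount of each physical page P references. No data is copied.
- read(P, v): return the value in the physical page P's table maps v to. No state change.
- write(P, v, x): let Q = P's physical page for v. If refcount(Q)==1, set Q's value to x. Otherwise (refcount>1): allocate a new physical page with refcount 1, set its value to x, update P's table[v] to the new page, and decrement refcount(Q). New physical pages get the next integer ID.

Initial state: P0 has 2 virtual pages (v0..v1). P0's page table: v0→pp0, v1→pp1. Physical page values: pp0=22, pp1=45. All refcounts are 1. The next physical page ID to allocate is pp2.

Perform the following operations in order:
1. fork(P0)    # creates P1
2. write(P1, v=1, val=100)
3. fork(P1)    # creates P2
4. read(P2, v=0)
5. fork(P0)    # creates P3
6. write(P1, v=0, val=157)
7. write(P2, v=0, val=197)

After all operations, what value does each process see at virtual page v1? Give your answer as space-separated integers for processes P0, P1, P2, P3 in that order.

Answer: 45 100 100 45

Derivation:
Op 1: fork(P0) -> P1. 2 ppages; refcounts: pp0:2 pp1:2
Op 2: write(P1, v1, 100). refcount(pp1)=2>1 -> COPY to pp2. 3 ppages; refcounts: pp0:2 pp1:1 pp2:1
Op 3: fork(P1) -> P2. 3 ppages; refcounts: pp0:3 pp1:1 pp2:2
Op 4: read(P2, v0) -> 22. No state change.
Op 5: fork(P0) -> P3. 3 ppages; refcounts: pp0:4 pp1:2 pp2:2
Op 6: write(P1, v0, 157). refcount(pp0)=4>1 -> COPY to pp3. 4 ppages; refcounts: pp0:3 pp1:2 pp2:2 pp3:1
Op 7: write(P2, v0, 197). refcount(pp0)=3>1 -> COPY to pp4. 5 ppages; refcounts: pp0:2 pp1:2 pp2:2 pp3:1 pp4:1
P0: v1 -> pp1 = 45
P1: v1 -> pp2 = 100
P2: v1 -> pp2 = 100
P3: v1 -> pp1 = 45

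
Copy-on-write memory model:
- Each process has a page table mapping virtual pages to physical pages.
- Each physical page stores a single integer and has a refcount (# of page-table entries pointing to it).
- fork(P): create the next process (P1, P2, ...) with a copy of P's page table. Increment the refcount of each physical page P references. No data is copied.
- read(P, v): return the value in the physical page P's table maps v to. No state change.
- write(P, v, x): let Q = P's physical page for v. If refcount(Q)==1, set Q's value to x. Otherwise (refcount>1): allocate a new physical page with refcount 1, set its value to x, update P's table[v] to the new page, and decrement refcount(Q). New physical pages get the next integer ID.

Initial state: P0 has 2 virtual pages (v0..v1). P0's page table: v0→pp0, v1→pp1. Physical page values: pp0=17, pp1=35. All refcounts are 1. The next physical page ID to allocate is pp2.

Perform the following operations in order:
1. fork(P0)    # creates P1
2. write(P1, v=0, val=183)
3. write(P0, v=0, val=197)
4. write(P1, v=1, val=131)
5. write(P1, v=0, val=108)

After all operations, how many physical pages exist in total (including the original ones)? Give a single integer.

Answer: 4

Derivation:
Op 1: fork(P0) -> P1. 2 ppages; refcounts: pp0:2 pp1:2
Op 2: write(P1, v0, 183). refcount(pp0)=2>1 -> COPY to pp2. 3 ppages; refcounts: pp0:1 pp1:2 pp2:1
Op 3: write(P0, v0, 197). refcount(pp0)=1 -> write in place. 3 ppages; refcounts: pp0:1 pp1:2 pp2:1
Op 4: write(P1, v1, 131). refcount(pp1)=2>1 -> COPY to pp3. 4 ppages; refcounts: pp0:1 pp1:1 pp2:1 pp3:1
Op 5: write(P1, v0, 108). refcount(pp2)=1 -> write in place. 4 ppages; refcounts: pp0:1 pp1:1 pp2:1 pp3:1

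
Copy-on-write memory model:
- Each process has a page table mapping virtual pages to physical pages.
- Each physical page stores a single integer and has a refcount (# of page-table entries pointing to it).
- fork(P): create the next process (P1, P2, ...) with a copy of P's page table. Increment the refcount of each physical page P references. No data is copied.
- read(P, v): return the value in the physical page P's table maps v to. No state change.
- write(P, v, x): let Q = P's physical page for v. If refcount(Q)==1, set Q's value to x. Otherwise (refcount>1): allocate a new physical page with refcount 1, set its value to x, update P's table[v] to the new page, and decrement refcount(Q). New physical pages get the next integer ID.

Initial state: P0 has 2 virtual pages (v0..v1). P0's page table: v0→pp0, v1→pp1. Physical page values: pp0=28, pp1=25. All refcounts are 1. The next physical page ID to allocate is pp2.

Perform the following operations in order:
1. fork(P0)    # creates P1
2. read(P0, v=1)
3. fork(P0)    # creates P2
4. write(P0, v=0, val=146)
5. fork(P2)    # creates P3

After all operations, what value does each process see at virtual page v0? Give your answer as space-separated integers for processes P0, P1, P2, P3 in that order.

Op 1: fork(P0) -> P1. 2 ppages; refcounts: pp0:2 pp1:2
Op 2: read(P0, v1) -> 25. No state change.
Op 3: fork(P0) -> P2. 2 ppages; refcounts: pp0:3 pp1:3
Op 4: write(P0, v0, 146). refcount(pp0)=3>1 -> COPY to pp2. 3 ppages; refcounts: pp0:2 pp1:3 pp2:1
Op 5: fork(P2) -> P3. 3 ppages; refcounts: pp0:3 pp1:4 pp2:1
P0: v0 -> pp2 = 146
P1: v0 -> pp0 = 28
P2: v0 -> pp0 = 28
P3: v0 -> pp0 = 28

Answer: 146 28 28 28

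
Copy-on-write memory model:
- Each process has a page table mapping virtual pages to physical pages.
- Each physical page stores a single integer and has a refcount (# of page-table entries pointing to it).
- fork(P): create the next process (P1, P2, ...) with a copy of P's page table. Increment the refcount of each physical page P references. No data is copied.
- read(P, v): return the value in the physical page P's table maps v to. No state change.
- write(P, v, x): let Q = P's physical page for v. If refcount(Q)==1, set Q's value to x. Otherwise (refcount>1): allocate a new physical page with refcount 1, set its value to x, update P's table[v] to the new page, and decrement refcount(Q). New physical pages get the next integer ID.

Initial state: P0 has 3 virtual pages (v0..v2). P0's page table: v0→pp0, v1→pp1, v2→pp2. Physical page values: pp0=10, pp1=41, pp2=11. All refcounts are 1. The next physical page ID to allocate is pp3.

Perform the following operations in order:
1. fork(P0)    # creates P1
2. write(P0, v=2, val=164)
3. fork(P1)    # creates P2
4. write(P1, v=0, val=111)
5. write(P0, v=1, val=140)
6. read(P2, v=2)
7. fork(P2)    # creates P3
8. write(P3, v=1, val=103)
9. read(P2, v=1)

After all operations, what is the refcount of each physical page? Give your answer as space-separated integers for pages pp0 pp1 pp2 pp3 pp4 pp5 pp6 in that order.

Answer: 3 2 3 1 1 1 1

Derivation:
Op 1: fork(P0) -> P1. 3 ppages; refcounts: pp0:2 pp1:2 pp2:2
Op 2: write(P0, v2, 164). refcount(pp2)=2>1 -> COPY to pp3. 4 ppages; refcounts: pp0:2 pp1:2 pp2:1 pp3:1
Op 3: fork(P1) -> P2. 4 ppages; refcounts: pp0:3 pp1:3 pp2:2 pp3:1
Op 4: write(P1, v0, 111). refcount(pp0)=3>1 -> COPY to pp4. 5 ppages; refcounts: pp0:2 pp1:3 pp2:2 pp3:1 pp4:1
Op 5: write(P0, v1, 140). refcount(pp1)=3>1 -> COPY to pp5. 6 ppages; refcounts: pp0:2 pp1:2 pp2:2 pp3:1 pp4:1 pp5:1
Op 6: read(P2, v2) -> 11. No state change.
Op 7: fork(P2) -> P3. 6 ppages; refcounts: pp0:3 pp1:3 pp2:3 pp3:1 pp4:1 pp5:1
Op 8: write(P3, v1, 103). refcount(pp1)=3>1 -> COPY to pp6. 7 ppages; refcounts: pp0:3 pp1:2 pp2:3 pp3:1 pp4:1 pp5:1 pp6:1
Op 9: read(P2, v1) -> 41. No state change.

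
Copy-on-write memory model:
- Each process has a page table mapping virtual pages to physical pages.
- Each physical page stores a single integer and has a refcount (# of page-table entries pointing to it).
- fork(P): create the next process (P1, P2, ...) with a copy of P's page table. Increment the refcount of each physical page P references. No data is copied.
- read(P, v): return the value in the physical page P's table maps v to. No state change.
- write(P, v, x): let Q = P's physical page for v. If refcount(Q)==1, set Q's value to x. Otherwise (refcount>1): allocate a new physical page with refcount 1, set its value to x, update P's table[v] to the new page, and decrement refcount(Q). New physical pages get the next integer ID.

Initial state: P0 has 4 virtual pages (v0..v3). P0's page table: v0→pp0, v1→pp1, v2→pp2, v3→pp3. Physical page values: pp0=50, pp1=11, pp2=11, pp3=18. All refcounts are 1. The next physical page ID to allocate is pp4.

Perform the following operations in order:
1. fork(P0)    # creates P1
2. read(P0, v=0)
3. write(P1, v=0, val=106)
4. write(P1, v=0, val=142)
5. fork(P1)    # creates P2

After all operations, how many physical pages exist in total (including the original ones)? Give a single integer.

Answer: 5

Derivation:
Op 1: fork(P0) -> P1. 4 ppages; refcounts: pp0:2 pp1:2 pp2:2 pp3:2
Op 2: read(P0, v0) -> 50. No state change.
Op 3: write(P1, v0, 106). refcount(pp0)=2>1 -> COPY to pp4. 5 ppages; refcounts: pp0:1 pp1:2 pp2:2 pp3:2 pp4:1
Op 4: write(P1, v0, 142). refcount(pp4)=1 -> write in place. 5 ppages; refcounts: pp0:1 pp1:2 pp2:2 pp3:2 pp4:1
Op 5: fork(P1) -> P2. 5 ppages; refcounts: pp0:1 pp1:3 pp2:3 pp3:3 pp4:2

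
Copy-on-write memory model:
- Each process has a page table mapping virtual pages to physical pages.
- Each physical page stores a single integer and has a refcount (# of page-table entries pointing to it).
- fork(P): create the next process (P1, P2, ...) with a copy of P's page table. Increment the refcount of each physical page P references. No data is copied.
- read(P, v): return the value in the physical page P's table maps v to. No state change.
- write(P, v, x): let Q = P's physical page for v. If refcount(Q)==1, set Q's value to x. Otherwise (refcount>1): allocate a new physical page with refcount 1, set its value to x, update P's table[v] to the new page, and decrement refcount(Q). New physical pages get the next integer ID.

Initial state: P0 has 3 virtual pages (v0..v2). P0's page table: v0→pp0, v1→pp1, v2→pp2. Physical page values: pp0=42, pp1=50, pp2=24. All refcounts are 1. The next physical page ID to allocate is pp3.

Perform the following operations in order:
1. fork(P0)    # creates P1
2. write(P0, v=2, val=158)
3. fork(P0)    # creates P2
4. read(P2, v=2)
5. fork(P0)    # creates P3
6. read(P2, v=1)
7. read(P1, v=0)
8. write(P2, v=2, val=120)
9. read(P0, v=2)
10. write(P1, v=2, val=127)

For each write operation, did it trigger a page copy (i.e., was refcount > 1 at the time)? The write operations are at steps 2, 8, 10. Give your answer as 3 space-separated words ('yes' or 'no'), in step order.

Op 1: fork(P0) -> P1. 3 ppages; refcounts: pp0:2 pp1:2 pp2:2
Op 2: write(P0, v2, 158). refcount(pp2)=2>1 -> COPY to pp3. 4 ppages; refcounts: pp0:2 pp1:2 pp2:1 pp3:1
Op 3: fork(P0) -> P2. 4 ppages; refcounts: pp0:3 pp1:3 pp2:1 pp3:2
Op 4: read(P2, v2) -> 158. No state change.
Op 5: fork(P0) -> P3. 4 ppages; refcounts: pp0:4 pp1:4 pp2:1 pp3:3
Op 6: read(P2, v1) -> 50. No state change.
Op 7: read(P1, v0) -> 42. No state change.
Op 8: write(P2, v2, 120). refcount(pp3)=3>1 -> COPY to pp4. 5 ppages; refcounts: pp0:4 pp1:4 pp2:1 pp3:2 pp4:1
Op 9: read(P0, v2) -> 158. No state change.
Op 10: write(P1, v2, 127). refcount(pp2)=1 -> write in place. 5 ppages; refcounts: pp0:4 pp1:4 pp2:1 pp3:2 pp4:1

yes yes no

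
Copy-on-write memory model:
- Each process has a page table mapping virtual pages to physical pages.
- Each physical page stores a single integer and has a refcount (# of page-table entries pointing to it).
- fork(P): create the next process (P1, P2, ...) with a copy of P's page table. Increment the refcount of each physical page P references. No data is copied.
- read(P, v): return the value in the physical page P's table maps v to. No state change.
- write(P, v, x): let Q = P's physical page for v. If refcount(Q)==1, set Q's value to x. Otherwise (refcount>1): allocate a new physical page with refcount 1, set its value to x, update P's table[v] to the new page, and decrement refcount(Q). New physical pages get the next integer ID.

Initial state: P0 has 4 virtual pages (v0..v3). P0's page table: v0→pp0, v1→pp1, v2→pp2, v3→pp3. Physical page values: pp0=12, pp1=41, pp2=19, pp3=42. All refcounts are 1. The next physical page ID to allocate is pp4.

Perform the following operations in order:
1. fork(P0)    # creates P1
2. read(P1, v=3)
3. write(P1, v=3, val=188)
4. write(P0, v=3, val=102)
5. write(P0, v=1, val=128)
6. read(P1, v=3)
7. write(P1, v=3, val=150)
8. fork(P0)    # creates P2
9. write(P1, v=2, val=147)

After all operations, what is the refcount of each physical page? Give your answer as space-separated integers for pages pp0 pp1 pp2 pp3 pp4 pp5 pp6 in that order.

Op 1: fork(P0) -> P1. 4 ppages; refcounts: pp0:2 pp1:2 pp2:2 pp3:2
Op 2: read(P1, v3) -> 42. No state change.
Op 3: write(P1, v3, 188). refcount(pp3)=2>1 -> COPY to pp4. 5 ppages; refcounts: pp0:2 pp1:2 pp2:2 pp3:1 pp4:1
Op 4: write(P0, v3, 102). refcount(pp3)=1 -> write in place. 5 ppages; refcounts: pp0:2 pp1:2 pp2:2 pp3:1 pp4:1
Op 5: write(P0, v1, 128). refcount(pp1)=2>1 -> COPY to pp5. 6 ppages; refcounts: pp0:2 pp1:1 pp2:2 pp3:1 pp4:1 pp5:1
Op 6: read(P1, v3) -> 188. No state change.
Op 7: write(P1, v3, 150). refcount(pp4)=1 -> write in place. 6 ppages; refcounts: pp0:2 pp1:1 pp2:2 pp3:1 pp4:1 pp5:1
Op 8: fork(P0) -> P2. 6 ppages; refcounts: pp0:3 pp1:1 pp2:3 pp3:2 pp4:1 pp5:2
Op 9: write(P1, v2, 147). refcount(pp2)=3>1 -> COPY to pp6. 7 ppages; refcounts: pp0:3 pp1:1 pp2:2 pp3:2 pp4:1 pp5:2 pp6:1

Answer: 3 1 2 2 1 2 1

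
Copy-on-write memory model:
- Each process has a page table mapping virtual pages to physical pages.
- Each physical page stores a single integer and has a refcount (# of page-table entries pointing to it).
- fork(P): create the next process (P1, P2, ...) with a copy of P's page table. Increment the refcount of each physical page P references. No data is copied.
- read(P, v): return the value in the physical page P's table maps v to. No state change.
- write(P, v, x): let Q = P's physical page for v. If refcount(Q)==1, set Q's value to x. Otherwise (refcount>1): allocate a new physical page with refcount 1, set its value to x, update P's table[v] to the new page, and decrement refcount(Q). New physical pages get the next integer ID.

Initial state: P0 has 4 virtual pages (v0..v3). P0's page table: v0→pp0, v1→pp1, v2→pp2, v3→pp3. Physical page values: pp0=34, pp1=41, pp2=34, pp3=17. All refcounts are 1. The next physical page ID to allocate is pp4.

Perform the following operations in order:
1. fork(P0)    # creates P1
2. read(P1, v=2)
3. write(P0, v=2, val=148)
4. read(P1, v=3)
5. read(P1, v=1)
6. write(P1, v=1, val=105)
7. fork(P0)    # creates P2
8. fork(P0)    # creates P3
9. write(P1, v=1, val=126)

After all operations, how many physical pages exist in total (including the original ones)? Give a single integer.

Op 1: fork(P0) -> P1. 4 ppages; refcounts: pp0:2 pp1:2 pp2:2 pp3:2
Op 2: read(P1, v2) -> 34. No state change.
Op 3: write(P0, v2, 148). refcount(pp2)=2>1 -> COPY to pp4. 5 ppages; refcounts: pp0:2 pp1:2 pp2:1 pp3:2 pp4:1
Op 4: read(P1, v3) -> 17. No state change.
Op 5: read(P1, v1) -> 41. No state change.
Op 6: write(P1, v1, 105). refcount(pp1)=2>1 -> COPY to pp5. 6 ppages; refcounts: pp0:2 pp1:1 pp2:1 pp3:2 pp4:1 pp5:1
Op 7: fork(P0) -> P2. 6 ppages; refcounts: pp0:3 pp1:2 pp2:1 pp3:3 pp4:2 pp5:1
Op 8: fork(P0) -> P3. 6 ppages; refcounts: pp0:4 pp1:3 pp2:1 pp3:4 pp4:3 pp5:1
Op 9: write(P1, v1, 126). refcount(pp5)=1 -> write in place. 6 ppages; refcounts: pp0:4 pp1:3 pp2:1 pp3:4 pp4:3 pp5:1

Answer: 6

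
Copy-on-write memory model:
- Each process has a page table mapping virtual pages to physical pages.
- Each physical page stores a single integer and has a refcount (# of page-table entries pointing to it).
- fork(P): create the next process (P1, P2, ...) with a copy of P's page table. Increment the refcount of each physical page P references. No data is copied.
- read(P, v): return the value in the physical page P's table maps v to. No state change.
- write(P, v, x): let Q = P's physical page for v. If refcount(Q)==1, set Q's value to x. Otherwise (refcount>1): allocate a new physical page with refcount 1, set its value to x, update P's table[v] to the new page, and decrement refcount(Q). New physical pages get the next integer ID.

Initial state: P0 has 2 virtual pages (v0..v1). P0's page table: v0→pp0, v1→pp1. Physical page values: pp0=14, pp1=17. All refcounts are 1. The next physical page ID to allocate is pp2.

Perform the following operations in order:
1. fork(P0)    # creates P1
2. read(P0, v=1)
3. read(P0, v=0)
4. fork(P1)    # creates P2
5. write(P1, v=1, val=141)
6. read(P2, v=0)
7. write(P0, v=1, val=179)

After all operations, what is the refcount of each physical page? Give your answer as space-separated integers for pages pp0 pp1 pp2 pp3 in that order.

Op 1: fork(P0) -> P1. 2 ppages; refcounts: pp0:2 pp1:2
Op 2: read(P0, v1) -> 17. No state change.
Op 3: read(P0, v0) -> 14. No state change.
Op 4: fork(P1) -> P2. 2 ppages; refcounts: pp0:3 pp1:3
Op 5: write(P1, v1, 141). refcount(pp1)=3>1 -> COPY to pp2. 3 ppages; refcounts: pp0:3 pp1:2 pp2:1
Op 6: read(P2, v0) -> 14. No state change.
Op 7: write(P0, v1, 179). refcount(pp1)=2>1 -> COPY to pp3. 4 ppages; refcounts: pp0:3 pp1:1 pp2:1 pp3:1

Answer: 3 1 1 1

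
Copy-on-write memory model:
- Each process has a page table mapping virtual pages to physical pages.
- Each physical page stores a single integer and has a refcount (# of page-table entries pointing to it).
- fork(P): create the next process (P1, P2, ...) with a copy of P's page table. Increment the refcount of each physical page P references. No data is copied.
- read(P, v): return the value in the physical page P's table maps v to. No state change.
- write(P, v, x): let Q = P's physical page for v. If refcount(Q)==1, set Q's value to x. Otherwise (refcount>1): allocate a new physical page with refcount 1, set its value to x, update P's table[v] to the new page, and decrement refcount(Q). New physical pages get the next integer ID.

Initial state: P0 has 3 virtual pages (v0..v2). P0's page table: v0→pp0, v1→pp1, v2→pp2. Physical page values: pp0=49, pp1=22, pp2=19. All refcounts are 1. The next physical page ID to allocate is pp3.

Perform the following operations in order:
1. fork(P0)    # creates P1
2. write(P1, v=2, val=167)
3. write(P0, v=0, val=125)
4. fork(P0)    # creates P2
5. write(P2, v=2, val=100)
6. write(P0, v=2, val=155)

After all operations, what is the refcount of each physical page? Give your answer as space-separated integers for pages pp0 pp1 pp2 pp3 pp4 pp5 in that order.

Answer: 1 3 1 1 2 1

Derivation:
Op 1: fork(P0) -> P1. 3 ppages; refcounts: pp0:2 pp1:2 pp2:2
Op 2: write(P1, v2, 167). refcount(pp2)=2>1 -> COPY to pp3. 4 ppages; refcounts: pp0:2 pp1:2 pp2:1 pp3:1
Op 3: write(P0, v0, 125). refcount(pp0)=2>1 -> COPY to pp4. 5 ppages; refcounts: pp0:1 pp1:2 pp2:1 pp3:1 pp4:1
Op 4: fork(P0) -> P2. 5 ppages; refcounts: pp0:1 pp1:3 pp2:2 pp3:1 pp4:2
Op 5: write(P2, v2, 100). refcount(pp2)=2>1 -> COPY to pp5. 6 ppages; refcounts: pp0:1 pp1:3 pp2:1 pp3:1 pp4:2 pp5:1
Op 6: write(P0, v2, 155). refcount(pp2)=1 -> write in place. 6 ppages; refcounts: pp0:1 pp1:3 pp2:1 pp3:1 pp4:2 pp5:1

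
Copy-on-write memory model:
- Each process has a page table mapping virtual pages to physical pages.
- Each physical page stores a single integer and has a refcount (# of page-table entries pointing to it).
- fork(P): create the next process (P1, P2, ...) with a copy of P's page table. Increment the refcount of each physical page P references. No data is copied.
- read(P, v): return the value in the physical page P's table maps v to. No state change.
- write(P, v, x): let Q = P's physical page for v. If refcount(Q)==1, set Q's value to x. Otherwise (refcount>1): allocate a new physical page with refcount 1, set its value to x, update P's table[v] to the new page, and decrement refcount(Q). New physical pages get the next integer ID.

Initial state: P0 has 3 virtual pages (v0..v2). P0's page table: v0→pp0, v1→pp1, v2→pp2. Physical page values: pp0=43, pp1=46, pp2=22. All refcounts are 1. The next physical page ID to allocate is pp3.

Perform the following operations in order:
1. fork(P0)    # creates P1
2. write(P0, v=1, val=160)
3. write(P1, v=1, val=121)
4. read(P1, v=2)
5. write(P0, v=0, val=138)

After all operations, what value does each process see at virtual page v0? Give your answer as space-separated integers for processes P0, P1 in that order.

Answer: 138 43

Derivation:
Op 1: fork(P0) -> P1. 3 ppages; refcounts: pp0:2 pp1:2 pp2:2
Op 2: write(P0, v1, 160). refcount(pp1)=2>1 -> COPY to pp3. 4 ppages; refcounts: pp0:2 pp1:1 pp2:2 pp3:1
Op 3: write(P1, v1, 121). refcount(pp1)=1 -> write in place. 4 ppages; refcounts: pp0:2 pp1:1 pp2:2 pp3:1
Op 4: read(P1, v2) -> 22. No state change.
Op 5: write(P0, v0, 138). refcount(pp0)=2>1 -> COPY to pp4. 5 ppages; refcounts: pp0:1 pp1:1 pp2:2 pp3:1 pp4:1
P0: v0 -> pp4 = 138
P1: v0 -> pp0 = 43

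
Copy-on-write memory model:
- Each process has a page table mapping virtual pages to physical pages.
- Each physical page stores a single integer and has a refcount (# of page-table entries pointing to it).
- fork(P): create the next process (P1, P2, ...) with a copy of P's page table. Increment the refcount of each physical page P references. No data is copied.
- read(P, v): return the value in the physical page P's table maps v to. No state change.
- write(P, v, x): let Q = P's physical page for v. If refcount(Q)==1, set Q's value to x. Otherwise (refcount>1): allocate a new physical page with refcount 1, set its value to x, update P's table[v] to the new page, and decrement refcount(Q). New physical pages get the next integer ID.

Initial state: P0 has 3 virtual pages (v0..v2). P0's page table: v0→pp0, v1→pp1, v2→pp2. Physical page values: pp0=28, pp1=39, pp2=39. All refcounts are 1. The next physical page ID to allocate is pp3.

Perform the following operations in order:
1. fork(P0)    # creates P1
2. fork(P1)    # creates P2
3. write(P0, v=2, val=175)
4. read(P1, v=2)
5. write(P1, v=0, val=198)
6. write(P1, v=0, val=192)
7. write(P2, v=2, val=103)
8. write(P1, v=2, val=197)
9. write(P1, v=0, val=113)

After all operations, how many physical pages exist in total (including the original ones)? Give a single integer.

Answer: 6

Derivation:
Op 1: fork(P0) -> P1. 3 ppages; refcounts: pp0:2 pp1:2 pp2:2
Op 2: fork(P1) -> P2. 3 ppages; refcounts: pp0:3 pp1:3 pp2:3
Op 3: write(P0, v2, 175). refcount(pp2)=3>1 -> COPY to pp3. 4 ppages; refcounts: pp0:3 pp1:3 pp2:2 pp3:1
Op 4: read(P1, v2) -> 39. No state change.
Op 5: write(P1, v0, 198). refcount(pp0)=3>1 -> COPY to pp4. 5 ppages; refcounts: pp0:2 pp1:3 pp2:2 pp3:1 pp4:1
Op 6: write(P1, v0, 192). refcount(pp4)=1 -> write in place. 5 ppages; refcounts: pp0:2 pp1:3 pp2:2 pp3:1 pp4:1
Op 7: write(P2, v2, 103). refcount(pp2)=2>1 -> COPY to pp5. 6 ppages; refcounts: pp0:2 pp1:3 pp2:1 pp3:1 pp4:1 pp5:1
Op 8: write(P1, v2, 197). refcount(pp2)=1 -> write in place. 6 ppages; refcounts: pp0:2 pp1:3 pp2:1 pp3:1 pp4:1 pp5:1
Op 9: write(P1, v0, 113). refcount(pp4)=1 -> write in place. 6 ppages; refcounts: pp0:2 pp1:3 pp2:1 pp3:1 pp4:1 pp5:1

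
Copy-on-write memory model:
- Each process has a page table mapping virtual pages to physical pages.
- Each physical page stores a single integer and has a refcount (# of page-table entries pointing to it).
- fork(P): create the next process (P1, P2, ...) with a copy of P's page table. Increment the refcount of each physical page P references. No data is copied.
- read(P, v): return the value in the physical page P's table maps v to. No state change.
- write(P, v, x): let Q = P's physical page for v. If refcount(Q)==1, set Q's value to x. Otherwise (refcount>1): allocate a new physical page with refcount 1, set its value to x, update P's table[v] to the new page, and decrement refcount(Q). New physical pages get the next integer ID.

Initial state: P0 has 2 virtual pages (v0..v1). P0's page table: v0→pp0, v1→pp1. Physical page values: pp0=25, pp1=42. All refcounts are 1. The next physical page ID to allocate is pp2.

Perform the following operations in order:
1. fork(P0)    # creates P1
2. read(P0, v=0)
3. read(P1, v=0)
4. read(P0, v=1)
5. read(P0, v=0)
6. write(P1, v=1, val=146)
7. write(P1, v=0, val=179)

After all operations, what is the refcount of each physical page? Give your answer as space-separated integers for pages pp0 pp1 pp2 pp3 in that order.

Answer: 1 1 1 1

Derivation:
Op 1: fork(P0) -> P1. 2 ppages; refcounts: pp0:2 pp1:2
Op 2: read(P0, v0) -> 25. No state change.
Op 3: read(P1, v0) -> 25. No state change.
Op 4: read(P0, v1) -> 42. No state change.
Op 5: read(P0, v0) -> 25. No state change.
Op 6: write(P1, v1, 146). refcount(pp1)=2>1 -> COPY to pp2. 3 ppages; refcounts: pp0:2 pp1:1 pp2:1
Op 7: write(P1, v0, 179). refcount(pp0)=2>1 -> COPY to pp3. 4 ppages; refcounts: pp0:1 pp1:1 pp2:1 pp3:1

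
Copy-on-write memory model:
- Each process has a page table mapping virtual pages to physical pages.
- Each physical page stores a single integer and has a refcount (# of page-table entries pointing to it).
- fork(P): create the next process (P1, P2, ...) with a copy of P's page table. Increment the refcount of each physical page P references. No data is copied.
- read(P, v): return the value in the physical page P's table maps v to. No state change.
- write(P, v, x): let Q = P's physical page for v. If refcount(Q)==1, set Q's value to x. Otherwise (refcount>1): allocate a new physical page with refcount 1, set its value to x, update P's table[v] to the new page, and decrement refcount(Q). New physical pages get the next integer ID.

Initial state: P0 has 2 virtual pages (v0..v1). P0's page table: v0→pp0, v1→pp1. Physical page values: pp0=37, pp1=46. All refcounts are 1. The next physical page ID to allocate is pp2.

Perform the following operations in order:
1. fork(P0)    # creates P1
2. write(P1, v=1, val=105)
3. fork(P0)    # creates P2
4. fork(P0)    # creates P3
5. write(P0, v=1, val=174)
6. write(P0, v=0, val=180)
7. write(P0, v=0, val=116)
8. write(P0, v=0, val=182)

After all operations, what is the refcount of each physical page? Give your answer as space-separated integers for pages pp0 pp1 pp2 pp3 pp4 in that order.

Answer: 3 2 1 1 1

Derivation:
Op 1: fork(P0) -> P1. 2 ppages; refcounts: pp0:2 pp1:2
Op 2: write(P1, v1, 105). refcount(pp1)=2>1 -> COPY to pp2. 3 ppages; refcounts: pp0:2 pp1:1 pp2:1
Op 3: fork(P0) -> P2. 3 ppages; refcounts: pp0:3 pp1:2 pp2:1
Op 4: fork(P0) -> P3. 3 ppages; refcounts: pp0:4 pp1:3 pp2:1
Op 5: write(P0, v1, 174). refcount(pp1)=3>1 -> COPY to pp3. 4 ppages; refcounts: pp0:4 pp1:2 pp2:1 pp3:1
Op 6: write(P0, v0, 180). refcount(pp0)=4>1 -> COPY to pp4. 5 ppages; refcounts: pp0:3 pp1:2 pp2:1 pp3:1 pp4:1
Op 7: write(P0, v0, 116). refcount(pp4)=1 -> write in place. 5 ppages; refcounts: pp0:3 pp1:2 pp2:1 pp3:1 pp4:1
Op 8: write(P0, v0, 182). refcount(pp4)=1 -> write in place. 5 ppages; refcounts: pp0:3 pp1:2 pp2:1 pp3:1 pp4:1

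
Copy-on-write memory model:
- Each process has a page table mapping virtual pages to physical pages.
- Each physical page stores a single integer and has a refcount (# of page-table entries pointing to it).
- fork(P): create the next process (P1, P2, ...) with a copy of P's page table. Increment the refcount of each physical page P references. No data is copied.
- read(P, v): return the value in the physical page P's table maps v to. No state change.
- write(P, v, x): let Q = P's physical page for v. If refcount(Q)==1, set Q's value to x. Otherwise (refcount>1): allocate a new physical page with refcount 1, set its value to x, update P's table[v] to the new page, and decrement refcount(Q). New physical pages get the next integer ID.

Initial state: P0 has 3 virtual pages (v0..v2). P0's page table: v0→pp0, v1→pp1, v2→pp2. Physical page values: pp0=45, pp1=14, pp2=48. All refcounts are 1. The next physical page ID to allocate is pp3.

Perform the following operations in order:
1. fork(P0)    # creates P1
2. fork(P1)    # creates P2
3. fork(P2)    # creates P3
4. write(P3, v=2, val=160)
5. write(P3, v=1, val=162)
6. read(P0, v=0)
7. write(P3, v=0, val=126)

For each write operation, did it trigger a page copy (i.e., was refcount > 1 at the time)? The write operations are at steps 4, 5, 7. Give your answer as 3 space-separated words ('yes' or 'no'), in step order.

Op 1: fork(P0) -> P1. 3 ppages; refcounts: pp0:2 pp1:2 pp2:2
Op 2: fork(P1) -> P2. 3 ppages; refcounts: pp0:3 pp1:3 pp2:3
Op 3: fork(P2) -> P3. 3 ppages; refcounts: pp0:4 pp1:4 pp2:4
Op 4: write(P3, v2, 160). refcount(pp2)=4>1 -> COPY to pp3. 4 ppages; refcounts: pp0:4 pp1:4 pp2:3 pp3:1
Op 5: write(P3, v1, 162). refcount(pp1)=4>1 -> COPY to pp4. 5 ppages; refcounts: pp0:4 pp1:3 pp2:3 pp3:1 pp4:1
Op 6: read(P0, v0) -> 45. No state change.
Op 7: write(P3, v0, 126). refcount(pp0)=4>1 -> COPY to pp5. 6 ppages; refcounts: pp0:3 pp1:3 pp2:3 pp3:1 pp4:1 pp5:1

yes yes yes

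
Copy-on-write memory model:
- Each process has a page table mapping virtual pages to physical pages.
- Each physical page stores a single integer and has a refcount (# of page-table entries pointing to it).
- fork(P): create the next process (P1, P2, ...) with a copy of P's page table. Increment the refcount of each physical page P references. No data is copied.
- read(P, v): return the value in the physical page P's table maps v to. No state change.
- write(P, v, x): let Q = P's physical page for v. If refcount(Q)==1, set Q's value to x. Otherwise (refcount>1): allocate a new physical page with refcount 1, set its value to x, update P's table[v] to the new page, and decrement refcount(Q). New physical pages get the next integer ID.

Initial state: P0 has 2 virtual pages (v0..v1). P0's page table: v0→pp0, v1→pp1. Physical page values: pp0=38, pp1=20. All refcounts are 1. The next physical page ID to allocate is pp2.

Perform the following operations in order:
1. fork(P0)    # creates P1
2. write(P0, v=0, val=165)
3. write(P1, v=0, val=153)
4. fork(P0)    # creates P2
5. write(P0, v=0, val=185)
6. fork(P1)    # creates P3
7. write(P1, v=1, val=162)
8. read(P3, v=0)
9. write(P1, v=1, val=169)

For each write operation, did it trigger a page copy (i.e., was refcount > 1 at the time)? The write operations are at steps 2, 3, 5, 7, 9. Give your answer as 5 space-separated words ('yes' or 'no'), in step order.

Op 1: fork(P0) -> P1. 2 ppages; refcounts: pp0:2 pp1:2
Op 2: write(P0, v0, 165). refcount(pp0)=2>1 -> COPY to pp2. 3 ppages; refcounts: pp0:1 pp1:2 pp2:1
Op 3: write(P1, v0, 153). refcount(pp0)=1 -> write in place. 3 ppages; refcounts: pp0:1 pp1:2 pp2:1
Op 4: fork(P0) -> P2. 3 ppages; refcounts: pp0:1 pp1:3 pp2:2
Op 5: write(P0, v0, 185). refcount(pp2)=2>1 -> COPY to pp3. 4 ppages; refcounts: pp0:1 pp1:3 pp2:1 pp3:1
Op 6: fork(P1) -> P3. 4 ppages; refcounts: pp0:2 pp1:4 pp2:1 pp3:1
Op 7: write(P1, v1, 162). refcount(pp1)=4>1 -> COPY to pp4. 5 ppages; refcounts: pp0:2 pp1:3 pp2:1 pp3:1 pp4:1
Op 8: read(P3, v0) -> 153. No state change.
Op 9: write(P1, v1, 169). refcount(pp4)=1 -> write in place. 5 ppages; refcounts: pp0:2 pp1:3 pp2:1 pp3:1 pp4:1

yes no yes yes no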